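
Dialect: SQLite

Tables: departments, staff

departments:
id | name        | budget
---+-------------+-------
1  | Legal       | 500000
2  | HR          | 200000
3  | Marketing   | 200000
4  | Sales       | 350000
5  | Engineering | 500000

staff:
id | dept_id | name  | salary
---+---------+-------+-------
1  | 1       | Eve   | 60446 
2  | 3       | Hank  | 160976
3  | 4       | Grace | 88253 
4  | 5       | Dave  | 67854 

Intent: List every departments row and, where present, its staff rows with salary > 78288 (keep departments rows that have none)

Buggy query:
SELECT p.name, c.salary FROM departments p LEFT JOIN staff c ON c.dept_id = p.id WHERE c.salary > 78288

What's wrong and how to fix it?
Bug: Filtering c.salary in WHERE discards the NULL rows produced by LEFT JOIN, turning it into an inner join

Fix: Put 'c.salary > 78288' in the JOIN's ON clause instead of WHERE

Corrected query:
SELECT p.name, c.salary FROM departments p LEFT JOIN staff c ON c.dept_id = p.id AND c.salary > 78288

Result:
name        | salary
------------+-------
Legal       | NULL  
HR          | NULL  
Marketing   | 160976
Sales       | 88253 
Engineering | NULL  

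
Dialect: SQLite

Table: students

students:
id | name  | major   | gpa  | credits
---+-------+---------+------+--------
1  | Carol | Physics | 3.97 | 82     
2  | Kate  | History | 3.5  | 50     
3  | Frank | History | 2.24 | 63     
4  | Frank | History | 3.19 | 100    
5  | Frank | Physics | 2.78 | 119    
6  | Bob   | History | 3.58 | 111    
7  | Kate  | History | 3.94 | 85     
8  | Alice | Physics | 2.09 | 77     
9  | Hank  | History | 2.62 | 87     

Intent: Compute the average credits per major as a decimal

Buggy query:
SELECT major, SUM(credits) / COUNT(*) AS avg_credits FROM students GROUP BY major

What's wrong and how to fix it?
Bug: Both operands are integers, so '/' performs integer division and truncates

Fix: Cast one side to REAL so the division keeps the fractional part

Corrected query:
SELECT major, SUM(credits) * 1.0 / COUNT(*) AS avg_credits FROM students GROUP BY major

Result:
major   | avg_credits
--------+------------
History | 82.666667  
Physics | 92.666667  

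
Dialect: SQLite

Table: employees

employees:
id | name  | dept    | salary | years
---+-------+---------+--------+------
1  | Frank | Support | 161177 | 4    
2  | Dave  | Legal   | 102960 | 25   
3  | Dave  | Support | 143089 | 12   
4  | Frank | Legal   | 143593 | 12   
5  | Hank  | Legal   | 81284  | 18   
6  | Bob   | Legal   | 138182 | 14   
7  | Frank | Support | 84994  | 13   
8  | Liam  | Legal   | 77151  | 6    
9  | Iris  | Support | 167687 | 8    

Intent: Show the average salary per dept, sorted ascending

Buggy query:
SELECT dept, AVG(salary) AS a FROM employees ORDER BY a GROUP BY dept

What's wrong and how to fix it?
Bug: GROUP BY must precede ORDER BY

Fix: Move ORDER BY to the end, after GROUP BY

Corrected query:
SELECT dept, AVG(salary) AS a FROM employees GROUP BY dept ORDER BY a

Result:
dept    | a        
--------+----------
Legal   | 108634   
Support | 139236.75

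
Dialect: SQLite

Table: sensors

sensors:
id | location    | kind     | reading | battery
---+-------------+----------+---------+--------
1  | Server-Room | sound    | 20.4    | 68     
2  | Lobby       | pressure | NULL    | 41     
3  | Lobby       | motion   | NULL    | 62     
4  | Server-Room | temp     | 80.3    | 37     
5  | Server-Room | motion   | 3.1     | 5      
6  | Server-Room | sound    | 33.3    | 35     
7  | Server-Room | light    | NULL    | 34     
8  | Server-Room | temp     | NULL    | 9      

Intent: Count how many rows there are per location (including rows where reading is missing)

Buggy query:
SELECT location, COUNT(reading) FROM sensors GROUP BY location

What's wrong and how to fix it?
Bug: COUNT(reading) skips NULLs, so groups with missing reading are undercounted

Fix: Replace COUNT(reading) with COUNT(*)

Corrected query:
SELECT location, COUNT(*) FROM sensors GROUP BY location

Result:
location    | COUNT(*)
------------+---------
Lobby       | 2       
Server-Room | 6       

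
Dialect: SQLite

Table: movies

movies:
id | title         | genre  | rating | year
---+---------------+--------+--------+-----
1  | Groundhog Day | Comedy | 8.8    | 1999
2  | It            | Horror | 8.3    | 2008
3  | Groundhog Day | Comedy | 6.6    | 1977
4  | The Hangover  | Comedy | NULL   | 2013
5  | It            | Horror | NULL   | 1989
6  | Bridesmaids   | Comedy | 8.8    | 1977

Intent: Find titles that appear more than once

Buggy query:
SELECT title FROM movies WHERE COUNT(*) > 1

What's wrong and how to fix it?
Bug: COUNT(*) is an aggregate and cannot be used in WHERE

Fix: GROUP BY title, then filter groups with HAVING COUNT(*) > 1

Corrected query:
SELECT title FROM movies GROUP BY title HAVING COUNT(*) > 1

Result:
title        
-------------
Groundhog Day
It           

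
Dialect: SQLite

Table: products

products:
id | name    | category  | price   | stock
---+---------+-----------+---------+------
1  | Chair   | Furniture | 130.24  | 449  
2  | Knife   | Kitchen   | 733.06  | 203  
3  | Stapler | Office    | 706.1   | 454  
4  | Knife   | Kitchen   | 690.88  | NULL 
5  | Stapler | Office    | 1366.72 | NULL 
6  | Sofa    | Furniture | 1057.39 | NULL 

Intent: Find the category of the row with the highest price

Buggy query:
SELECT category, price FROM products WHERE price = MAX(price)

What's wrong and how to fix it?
Bug: MAX(price) is an aggregate and cannot be used directly in WHERE

Fix: Wrap MAX in a scalar subquery so WHERE compares against a single value

Corrected query:
SELECT category, price FROM products WHERE price = (SELECT MAX(price) FROM products)

Result:
category | price  
---------+--------
Office   | 1366.72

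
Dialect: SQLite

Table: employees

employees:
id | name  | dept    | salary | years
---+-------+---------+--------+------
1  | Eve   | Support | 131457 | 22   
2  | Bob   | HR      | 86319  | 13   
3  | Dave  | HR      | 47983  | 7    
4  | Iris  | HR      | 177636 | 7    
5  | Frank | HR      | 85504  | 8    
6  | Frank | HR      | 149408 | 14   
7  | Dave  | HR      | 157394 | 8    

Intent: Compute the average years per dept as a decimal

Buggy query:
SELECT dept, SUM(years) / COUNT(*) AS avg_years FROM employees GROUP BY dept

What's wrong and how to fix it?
Bug: Both operands are integers, so '/' performs integer division and truncates

Fix: Multiply by 1.0 (or CAST to REAL) to force floating-point division

Corrected query:
SELECT dept, SUM(years) * 1.0 / COUNT(*) AS avg_years FROM employees GROUP BY dept

Result:
dept    | avg_years
--------+----------
HR      | 9.5      
Support | 22       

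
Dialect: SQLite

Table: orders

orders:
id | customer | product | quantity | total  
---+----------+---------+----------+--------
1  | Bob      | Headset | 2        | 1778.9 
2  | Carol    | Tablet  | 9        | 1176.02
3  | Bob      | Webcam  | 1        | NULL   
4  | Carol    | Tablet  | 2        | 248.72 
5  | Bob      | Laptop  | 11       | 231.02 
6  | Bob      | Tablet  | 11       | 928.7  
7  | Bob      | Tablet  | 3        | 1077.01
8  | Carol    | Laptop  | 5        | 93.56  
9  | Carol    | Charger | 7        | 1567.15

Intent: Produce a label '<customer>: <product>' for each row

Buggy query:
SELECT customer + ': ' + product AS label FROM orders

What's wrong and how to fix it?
Bug: SQLite uses || for string concatenation; + coerces text to numbers (yielding 0)

Fix: Replace + with || to concatenate text

Corrected query:
SELECT customer || ': ' || product AS label FROM orders

Result:
label         
--------------
Bob: Headset  
Carol: Tablet 
Bob: Webcam   
Carol: Tablet 
Bob: Laptop   
Bob: Tablet   
Bob: Tablet   
Carol: Laptop 
Carol: Charger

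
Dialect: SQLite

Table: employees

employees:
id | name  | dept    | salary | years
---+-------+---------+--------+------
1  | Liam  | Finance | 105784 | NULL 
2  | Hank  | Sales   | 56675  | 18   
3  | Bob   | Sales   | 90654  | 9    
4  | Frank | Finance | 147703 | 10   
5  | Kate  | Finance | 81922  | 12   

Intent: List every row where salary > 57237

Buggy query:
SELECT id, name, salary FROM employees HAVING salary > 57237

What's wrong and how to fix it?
Bug: HAVING filters the output of aggregation, but this query has no GROUP BY and no aggregate functions, so SQLite rejects it (HAVING clause on a non-aggregate query); the condition here is per row

Fix: Use WHERE for row-level filtering

Corrected query:
SELECT id, name, salary FROM employees WHERE salary > 57237

Result:
id | name  | salary
---+-------+-------
1  | Liam  | 105784
3  | Bob   | 90654 
4  | Frank | 147703
5  | Kate  | 81922 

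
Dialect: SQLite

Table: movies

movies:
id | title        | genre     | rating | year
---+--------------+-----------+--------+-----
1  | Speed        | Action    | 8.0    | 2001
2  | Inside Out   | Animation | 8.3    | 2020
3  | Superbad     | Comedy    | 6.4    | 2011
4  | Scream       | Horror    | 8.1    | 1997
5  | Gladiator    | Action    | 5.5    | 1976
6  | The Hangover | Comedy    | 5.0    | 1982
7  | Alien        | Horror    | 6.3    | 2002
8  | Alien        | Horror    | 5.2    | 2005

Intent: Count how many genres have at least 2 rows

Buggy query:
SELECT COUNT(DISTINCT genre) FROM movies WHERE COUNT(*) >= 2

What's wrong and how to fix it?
Bug: COUNT(*) cannot appear in WHERE; the per-group count doesn't exist yet

Fix: Group first with HAVING COUNT(*) >= 2, then COUNT the resulting groups

Corrected query:
SELECT COUNT(*) FROM (SELECT genre FROM movies GROUP BY genre HAVING COUNT(*) >= 2)

Result:
COUNT(*)
--------
3       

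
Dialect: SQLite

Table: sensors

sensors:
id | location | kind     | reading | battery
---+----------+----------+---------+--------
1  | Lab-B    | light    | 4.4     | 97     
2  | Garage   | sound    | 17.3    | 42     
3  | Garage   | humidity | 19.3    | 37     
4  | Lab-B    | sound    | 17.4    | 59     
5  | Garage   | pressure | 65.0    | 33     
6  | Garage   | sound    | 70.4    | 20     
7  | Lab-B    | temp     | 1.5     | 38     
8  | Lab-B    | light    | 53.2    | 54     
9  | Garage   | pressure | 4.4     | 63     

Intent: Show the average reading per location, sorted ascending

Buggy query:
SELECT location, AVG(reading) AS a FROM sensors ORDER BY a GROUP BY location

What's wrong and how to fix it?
Bug: ORDER BY appears before GROUP BY; SQL clause order requires GROUP BY first

Fix: Move ORDER BY to the end, after GROUP BY

Corrected query:
SELECT location, AVG(reading) AS a FROM sensors GROUP BY location ORDER BY a

Result:
location | a     
---------+-------
Lab-B    | 19.125
Garage   | 35.28 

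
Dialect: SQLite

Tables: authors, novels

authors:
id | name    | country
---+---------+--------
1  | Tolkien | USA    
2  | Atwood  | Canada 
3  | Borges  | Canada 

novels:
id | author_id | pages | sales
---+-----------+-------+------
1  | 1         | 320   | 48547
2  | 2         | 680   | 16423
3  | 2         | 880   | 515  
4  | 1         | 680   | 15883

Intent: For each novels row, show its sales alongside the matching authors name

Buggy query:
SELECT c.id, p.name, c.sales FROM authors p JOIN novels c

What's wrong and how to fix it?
Bug: Missing join condition: each novels row is matched to all authors rows instead of just its own

Fix: Add ON c.author_id = p.id to the JOIN

Corrected query:
SELECT c.id, p.name, c.sales FROM authors p JOIN novels c ON c.author_id = p.id

Result:
id | name    | sales
---+---------+------
1  | Tolkien | 48547
2  | Atwood  | 16423
3  | Atwood  | 515  
4  | Tolkien | 15883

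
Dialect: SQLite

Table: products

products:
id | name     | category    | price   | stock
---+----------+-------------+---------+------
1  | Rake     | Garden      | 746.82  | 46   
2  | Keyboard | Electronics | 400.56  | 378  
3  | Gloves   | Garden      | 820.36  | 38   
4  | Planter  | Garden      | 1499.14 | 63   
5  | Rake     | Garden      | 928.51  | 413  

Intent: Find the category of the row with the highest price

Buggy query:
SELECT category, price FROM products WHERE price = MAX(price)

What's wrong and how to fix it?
Bug: MAX(price) is an aggregate and cannot be used directly in WHERE

Fix: Wrap MAX in a scalar subquery so WHERE compares against a single value

Corrected query:
SELECT category, price FROM products WHERE price = (SELECT MAX(price) FROM products)

Result:
category | price  
---------+--------
Garden   | 1499.14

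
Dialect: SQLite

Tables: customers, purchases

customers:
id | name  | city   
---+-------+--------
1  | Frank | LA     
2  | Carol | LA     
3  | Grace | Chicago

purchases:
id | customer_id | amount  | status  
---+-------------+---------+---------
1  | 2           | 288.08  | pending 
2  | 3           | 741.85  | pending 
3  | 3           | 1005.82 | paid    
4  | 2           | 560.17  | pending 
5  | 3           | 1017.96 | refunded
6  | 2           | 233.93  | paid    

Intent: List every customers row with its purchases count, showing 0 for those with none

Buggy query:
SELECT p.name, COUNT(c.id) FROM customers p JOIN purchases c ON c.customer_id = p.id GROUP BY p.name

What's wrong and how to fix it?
Bug: An inner join excludes parents with zero children

Fix: Use LEFT JOIN so parents without children still appear (COUNT(c.id) gives 0)

Corrected query:
SELECT p.name, COUNT(c.id) FROM customers p LEFT JOIN purchases c ON c.customer_id = p.id GROUP BY p.name

Result:
name  | COUNT(c.id)
------+------------
Carol | 3          
Frank | 0          
Grace | 3          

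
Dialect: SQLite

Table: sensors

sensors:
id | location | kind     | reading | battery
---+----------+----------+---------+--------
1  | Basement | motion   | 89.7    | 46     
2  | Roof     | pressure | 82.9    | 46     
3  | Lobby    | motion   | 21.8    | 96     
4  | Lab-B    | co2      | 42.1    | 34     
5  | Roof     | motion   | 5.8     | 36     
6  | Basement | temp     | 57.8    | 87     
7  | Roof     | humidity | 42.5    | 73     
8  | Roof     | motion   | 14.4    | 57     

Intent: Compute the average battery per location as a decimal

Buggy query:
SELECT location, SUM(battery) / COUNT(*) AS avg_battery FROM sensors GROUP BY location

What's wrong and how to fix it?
Bug: SUM(battery) and COUNT(*) are both integers; the division truncates the fractional part

Fix: Multiply by 1.0 (or CAST to REAL) to force floating-point division

Corrected query:
SELECT location, SUM(battery) * 1.0 / COUNT(*) AS avg_battery FROM sensors GROUP BY location

Result:
location | avg_battery
---------+------------
Basement | 66.5       
Lab-B    | 34         
Lobby    | 96         
Roof     | 53         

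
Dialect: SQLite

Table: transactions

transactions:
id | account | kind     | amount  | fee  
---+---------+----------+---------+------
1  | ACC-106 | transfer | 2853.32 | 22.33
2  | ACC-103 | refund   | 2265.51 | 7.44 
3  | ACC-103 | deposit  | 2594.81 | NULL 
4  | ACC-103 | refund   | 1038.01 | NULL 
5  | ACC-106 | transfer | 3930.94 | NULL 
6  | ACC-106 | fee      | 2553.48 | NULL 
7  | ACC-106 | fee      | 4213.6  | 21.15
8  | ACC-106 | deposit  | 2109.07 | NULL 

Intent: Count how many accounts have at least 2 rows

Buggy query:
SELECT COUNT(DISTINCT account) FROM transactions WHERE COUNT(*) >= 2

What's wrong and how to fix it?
Bug: COUNT(*) cannot appear in WHERE; the per-group count doesn't exist yet

Fix: Use a subquery that GROUPs and filters with HAVING, then count its rows

Corrected query:
SELECT COUNT(*) FROM (SELECT account FROM transactions GROUP BY account HAVING COUNT(*) >= 2)

Result:
COUNT(*)
--------
2       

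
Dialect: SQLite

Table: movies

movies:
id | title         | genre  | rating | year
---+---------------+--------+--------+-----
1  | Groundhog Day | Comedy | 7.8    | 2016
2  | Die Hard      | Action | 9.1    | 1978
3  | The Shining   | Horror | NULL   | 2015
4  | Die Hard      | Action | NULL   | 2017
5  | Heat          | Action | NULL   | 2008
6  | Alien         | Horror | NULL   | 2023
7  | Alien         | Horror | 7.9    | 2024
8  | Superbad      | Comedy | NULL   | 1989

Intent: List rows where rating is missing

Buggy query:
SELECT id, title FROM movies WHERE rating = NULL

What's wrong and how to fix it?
Bug: '= NULL' is always unknown in SQL three-valued logic, so no rows match

Fix: Use IS NULL to test for NULL

Corrected query:
SELECT id, title FROM movies WHERE rating IS NULL

Result:
id | title      
---+------------
3  | The Shining
4  | Die Hard   
5  | Heat       
6  | Alien      
8  | Superbad   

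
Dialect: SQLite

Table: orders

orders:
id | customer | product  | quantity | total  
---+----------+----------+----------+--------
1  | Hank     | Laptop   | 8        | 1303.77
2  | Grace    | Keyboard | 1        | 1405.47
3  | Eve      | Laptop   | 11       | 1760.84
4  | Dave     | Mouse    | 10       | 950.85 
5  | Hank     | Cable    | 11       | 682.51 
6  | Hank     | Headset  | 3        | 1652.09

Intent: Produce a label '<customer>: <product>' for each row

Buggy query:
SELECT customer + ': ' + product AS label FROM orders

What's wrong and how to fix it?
Bug: SQLite uses || for string concatenation; + coerces text to numbers (yielding 0)

Fix: Replace + with || to concatenate text

Corrected query:
SELECT customer || ': ' || product AS label FROM orders

Result:
label          
---------------
Hank: Laptop   
Grace: Keyboard
Eve: Laptop    
Dave: Mouse    
Hank: Cable    
Hank: Headset  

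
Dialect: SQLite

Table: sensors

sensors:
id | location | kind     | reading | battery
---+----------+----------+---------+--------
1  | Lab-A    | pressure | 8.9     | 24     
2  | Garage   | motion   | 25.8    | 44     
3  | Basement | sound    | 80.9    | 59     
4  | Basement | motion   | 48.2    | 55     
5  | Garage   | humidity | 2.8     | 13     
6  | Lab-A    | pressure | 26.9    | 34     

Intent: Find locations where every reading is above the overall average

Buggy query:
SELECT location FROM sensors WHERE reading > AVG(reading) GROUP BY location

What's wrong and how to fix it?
Bug: AVG() is an aggregate; it can't sit directly in WHERE

Fix: Compute the overall average in a scalar subquery and compare each group's MIN against it in HAVING

Corrected query:
SELECT location FROM sensors GROUP BY location HAVING MIN(reading) > (SELECT AVG(reading) FROM sensors)

Result:
location
--------
Basement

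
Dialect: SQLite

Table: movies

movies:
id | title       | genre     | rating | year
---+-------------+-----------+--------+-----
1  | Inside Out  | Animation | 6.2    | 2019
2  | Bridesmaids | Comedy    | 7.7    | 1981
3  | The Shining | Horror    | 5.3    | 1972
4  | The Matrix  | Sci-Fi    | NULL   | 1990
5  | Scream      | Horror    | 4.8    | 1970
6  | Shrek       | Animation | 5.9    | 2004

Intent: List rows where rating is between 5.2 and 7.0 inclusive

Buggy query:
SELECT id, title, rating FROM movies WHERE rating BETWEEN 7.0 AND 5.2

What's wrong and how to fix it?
Bug: The bounds are reversed; BETWEEN a AND b requires a <= b to match anything

Fix: Swap the bounds so the smaller value comes first

Corrected query:
SELECT id, title, rating FROM movies WHERE rating BETWEEN 5.2 AND 7.0

Result:
id | title       | rating
---+-------------+-------
1  | Inside Out  | 6.2   
3  | The Shining | 5.3   
6  | Shrek       | 5.9   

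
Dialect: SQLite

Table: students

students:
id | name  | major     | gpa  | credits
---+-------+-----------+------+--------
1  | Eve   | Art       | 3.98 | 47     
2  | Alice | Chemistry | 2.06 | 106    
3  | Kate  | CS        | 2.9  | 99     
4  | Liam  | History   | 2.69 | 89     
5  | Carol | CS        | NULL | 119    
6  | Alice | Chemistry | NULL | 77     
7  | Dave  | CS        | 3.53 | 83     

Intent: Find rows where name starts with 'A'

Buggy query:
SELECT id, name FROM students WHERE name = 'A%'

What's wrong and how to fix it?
Bug: Wildcards only work with LIKE; '=' treats '%' as a literal character

Fix: Replace '=' with LIKE so 'A%' is treated as a pattern

Corrected query:
SELECT id, name FROM students WHERE name LIKE 'A%'

Result:
id | name 
---+------
2  | Alice
6  | Alice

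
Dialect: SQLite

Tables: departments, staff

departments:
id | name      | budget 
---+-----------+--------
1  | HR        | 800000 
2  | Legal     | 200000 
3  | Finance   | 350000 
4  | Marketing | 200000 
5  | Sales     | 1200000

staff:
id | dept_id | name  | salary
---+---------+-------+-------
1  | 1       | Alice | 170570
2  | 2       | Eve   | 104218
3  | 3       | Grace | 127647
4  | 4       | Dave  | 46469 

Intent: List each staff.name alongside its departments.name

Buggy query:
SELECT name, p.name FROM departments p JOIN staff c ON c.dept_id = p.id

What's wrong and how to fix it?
Bug: 'name' exists in both joined tables, so the database can't tell which one is meant

Fix: Prefix ambiguous columns with the table alias

Corrected query:
SELECT c.name, p.name FROM departments p JOIN staff c ON c.dept_id = p.id

Result:
name  | name     
------+----------
Alice | HR       
Eve   | Legal    
Grace | Finance  
Dave  | Marketing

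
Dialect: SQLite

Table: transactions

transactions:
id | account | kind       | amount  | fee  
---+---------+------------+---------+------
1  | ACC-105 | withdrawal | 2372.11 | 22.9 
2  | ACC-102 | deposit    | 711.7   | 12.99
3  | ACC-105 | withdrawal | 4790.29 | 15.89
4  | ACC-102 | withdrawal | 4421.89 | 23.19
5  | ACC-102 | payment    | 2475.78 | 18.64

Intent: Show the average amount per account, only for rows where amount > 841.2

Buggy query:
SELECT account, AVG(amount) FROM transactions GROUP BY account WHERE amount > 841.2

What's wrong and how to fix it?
Bug: Row-level WHERE must come before GROUP BY in the clause order

Fix: Move the WHERE clause before GROUP BY

Corrected query:
SELECT account, AVG(amount) FROM transactions WHERE amount > 841.2 GROUP BY account

Result:
account | AVG(amount)
--------+------------
ACC-102 | 3448.835   
ACC-105 | 3581.2     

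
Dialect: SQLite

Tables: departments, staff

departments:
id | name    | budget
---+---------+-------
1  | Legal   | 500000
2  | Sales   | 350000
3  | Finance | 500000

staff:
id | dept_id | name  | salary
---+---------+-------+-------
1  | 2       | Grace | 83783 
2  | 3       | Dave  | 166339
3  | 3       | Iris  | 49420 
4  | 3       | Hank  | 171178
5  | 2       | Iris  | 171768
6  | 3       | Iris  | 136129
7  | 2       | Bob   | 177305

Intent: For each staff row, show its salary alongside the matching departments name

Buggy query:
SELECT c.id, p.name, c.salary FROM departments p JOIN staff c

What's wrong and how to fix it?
Bug: JOIN with no ON clause produces a cartesian product; every staff row pairs with every departments row

Fix: Add ON c.dept_id = p.id to the JOIN

Corrected query:
SELECT c.id, p.name, c.salary FROM departments p JOIN staff c ON c.dept_id = p.id

Result:
id | name    | salary
---+---------+-------
1  | Sales   | 83783 
2  | Finance | 166339
3  | Finance | 49420 
4  | Finance | 171178
5  | Sales   | 171768
6  | Finance | 136129
7  | Sales   | 177305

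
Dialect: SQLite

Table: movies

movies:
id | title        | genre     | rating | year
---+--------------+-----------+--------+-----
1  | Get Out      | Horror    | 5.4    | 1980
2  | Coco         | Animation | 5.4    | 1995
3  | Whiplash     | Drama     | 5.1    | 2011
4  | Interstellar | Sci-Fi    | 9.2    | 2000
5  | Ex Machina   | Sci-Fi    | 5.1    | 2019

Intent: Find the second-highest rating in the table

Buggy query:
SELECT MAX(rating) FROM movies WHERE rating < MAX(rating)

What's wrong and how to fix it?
Bug: MAX(rating) on the right of the comparison is an aggregate-in-WHERE error

Fix: Put the inner MAX in a scalar subquery

Corrected query:
SELECT MAX(rating) FROM movies WHERE rating < (SELECT MAX(rating) FROM movies)

Result:
MAX(rating)
-----------
5.4        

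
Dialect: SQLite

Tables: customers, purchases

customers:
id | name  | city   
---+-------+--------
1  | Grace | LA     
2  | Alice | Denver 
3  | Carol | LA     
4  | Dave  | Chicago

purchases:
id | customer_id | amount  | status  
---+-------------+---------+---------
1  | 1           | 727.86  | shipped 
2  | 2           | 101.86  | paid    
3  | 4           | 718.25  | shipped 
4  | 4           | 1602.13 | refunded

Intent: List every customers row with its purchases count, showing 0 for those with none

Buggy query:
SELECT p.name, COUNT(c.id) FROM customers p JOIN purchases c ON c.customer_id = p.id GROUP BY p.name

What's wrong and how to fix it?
Bug: INNER JOIN drops customers rows that have no matching purchases rows

Fix: Use LEFT JOIN so parents without children still appear (COUNT(c.id) gives 0)

Corrected query:
SELECT p.name, COUNT(c.id) FROM customers p LEFT JOIN purchases c ON c.customer_id = p.id GROUP BY p.name

Result:
name  | COUNT(c.id)
------+------------
Alice | 1          
Carol | 0          
Dave  | 2          
Grace | 1          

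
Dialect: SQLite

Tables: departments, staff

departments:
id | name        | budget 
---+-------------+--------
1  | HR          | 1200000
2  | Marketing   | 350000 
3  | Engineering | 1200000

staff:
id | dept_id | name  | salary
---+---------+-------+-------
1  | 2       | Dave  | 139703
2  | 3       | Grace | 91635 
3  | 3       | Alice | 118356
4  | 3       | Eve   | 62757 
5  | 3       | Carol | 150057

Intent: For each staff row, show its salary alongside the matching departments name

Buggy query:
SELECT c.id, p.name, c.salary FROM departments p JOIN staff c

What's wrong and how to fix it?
Bug: JOIN with no ON clause produces a cartesian product; every staff row pairs with every departments row

Fix: Add ON c.dept_id = p.id to the JOIN

Corrected query:
SELECT c.id, p.name, c.salary FROM departments p JOIN staff c ON c.dept_id = p.id

Result:
id | name        | salary
---+-------------+-------
1  | Marketing   | 139703
2  | Engineering | 91635 
3  | Engineering | 118356
4  | Engineering | 62757 
5  | Engineering | 150057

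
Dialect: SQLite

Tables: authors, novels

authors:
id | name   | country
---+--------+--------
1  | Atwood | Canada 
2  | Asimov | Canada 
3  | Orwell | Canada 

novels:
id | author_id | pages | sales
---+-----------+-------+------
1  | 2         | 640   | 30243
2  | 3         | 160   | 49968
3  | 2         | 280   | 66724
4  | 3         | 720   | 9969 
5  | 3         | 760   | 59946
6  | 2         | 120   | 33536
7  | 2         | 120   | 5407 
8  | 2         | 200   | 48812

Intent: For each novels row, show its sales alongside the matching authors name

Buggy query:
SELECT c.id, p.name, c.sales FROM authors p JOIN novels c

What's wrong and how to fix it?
Bug: Missing join condition: each novels row is matched to all authors rows instead of just its own

Fix: Specify the join condition linking the foreign key to the parent id

Corrected query:
SELECT c.id, p.name, c.sales FROM authors p JOIN novels c ON c.author_id = p.id

Result:
id | name   | sales
---+--------+------
1  | Asimov | 30243
2  | Orwell | 49968
3  | Asimov | 66724
4  | Orwell | 9969 
5  | Orwell | 59946
6  | Asimov | 33536
7  | Asimov | 5407 
8  | Asimov | 48812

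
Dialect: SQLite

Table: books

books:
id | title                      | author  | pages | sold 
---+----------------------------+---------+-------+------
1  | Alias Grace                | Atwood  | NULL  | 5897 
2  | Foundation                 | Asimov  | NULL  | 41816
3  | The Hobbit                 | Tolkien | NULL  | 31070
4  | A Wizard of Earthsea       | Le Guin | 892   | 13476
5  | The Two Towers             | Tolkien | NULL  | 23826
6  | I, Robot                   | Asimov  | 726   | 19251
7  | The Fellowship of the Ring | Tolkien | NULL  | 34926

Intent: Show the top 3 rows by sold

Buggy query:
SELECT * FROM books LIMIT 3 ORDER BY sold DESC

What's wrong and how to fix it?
Bug: LIMIT must come after ORDER BY

Fix: Swap the clauses: ORDER BY first, then LIMIT

Corrected query:
SELECT * FROM books ORDER BY sold DESC LIMIT 3

Result:
id | title                      | author  | pages | sold 
---+----------------------------+---------+-------+------
2  | Foundation                 | Asimov  | NULL  | 41816
7  | The Fellowship of the Ring | Tolkien | NULL  | 34926
3  | The Hobbit                 | Tolkien | NULL  | 31070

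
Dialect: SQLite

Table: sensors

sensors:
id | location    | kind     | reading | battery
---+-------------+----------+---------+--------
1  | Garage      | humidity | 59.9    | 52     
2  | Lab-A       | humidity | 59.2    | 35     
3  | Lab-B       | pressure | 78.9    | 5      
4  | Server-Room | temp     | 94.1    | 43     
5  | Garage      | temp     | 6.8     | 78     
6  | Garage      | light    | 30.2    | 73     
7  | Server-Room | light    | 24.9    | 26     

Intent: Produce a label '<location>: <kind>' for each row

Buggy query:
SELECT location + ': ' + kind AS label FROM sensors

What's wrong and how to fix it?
Bug: SQLite uses || for string concatenation; + coerces text to numbers (yielding 0)

Fix: Replace + with || to concatenate text

Corrected query:
SELECT location || ': ' || kind AS label FROM sensors

Result:
label             
------------------
Garage: humidity  
Lab-A: humidity   
Lab-B: pressure   
Server-Room: temp 
Garage: temp      
Garage: light     
Server-Room: light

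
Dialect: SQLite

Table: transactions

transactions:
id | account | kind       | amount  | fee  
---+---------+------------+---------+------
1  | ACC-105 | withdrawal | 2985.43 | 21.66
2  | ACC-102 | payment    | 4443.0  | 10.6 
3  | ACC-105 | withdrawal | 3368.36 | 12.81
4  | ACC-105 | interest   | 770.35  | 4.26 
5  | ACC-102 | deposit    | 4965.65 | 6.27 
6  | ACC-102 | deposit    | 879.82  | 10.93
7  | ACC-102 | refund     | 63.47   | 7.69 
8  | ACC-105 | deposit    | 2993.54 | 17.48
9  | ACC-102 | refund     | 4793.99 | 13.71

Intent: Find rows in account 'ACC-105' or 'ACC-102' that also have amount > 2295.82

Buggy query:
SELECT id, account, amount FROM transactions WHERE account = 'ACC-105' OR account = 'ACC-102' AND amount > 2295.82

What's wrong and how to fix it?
Bug: AND binds tighter than OR, so this parses as account = 'ACC-105' OR (account = 'ACC-102' AND amount > 2295.82)

Fix: Add parentheses around the OR so the AND applies to both alternatives

Corrected query:
SELECT id, account, amount FROM transactions WHERE (account = 'ACC-105' OR account = 'ACC-102') AND amount > 2295.82

Result:
id | account | amount 
---+---------+--------
1  | ACC-105 | 2985.43
2  | ACC-102 | 4443   
3  | ACC-105 | 3368.36
5  | ACC-102 | 4965.65
8  | ACC-105 | 2993.54
9  | ACC-102 | 4793.99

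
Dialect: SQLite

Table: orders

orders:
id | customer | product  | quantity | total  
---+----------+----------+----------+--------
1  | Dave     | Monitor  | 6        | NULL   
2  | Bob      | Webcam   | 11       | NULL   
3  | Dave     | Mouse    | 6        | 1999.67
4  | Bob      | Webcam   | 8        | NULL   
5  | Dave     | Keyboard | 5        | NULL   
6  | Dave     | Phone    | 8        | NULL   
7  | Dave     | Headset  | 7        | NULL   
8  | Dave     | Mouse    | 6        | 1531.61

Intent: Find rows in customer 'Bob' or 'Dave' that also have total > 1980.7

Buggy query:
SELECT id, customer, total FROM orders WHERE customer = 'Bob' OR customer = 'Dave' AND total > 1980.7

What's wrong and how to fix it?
Bug: AND binds tighter than OR, so this parses as customer = 'Bob' OR (customer = 'Dave' AND total > 1980.7)

Fix: Group the OR with parentheses (or use IN), then AND the threshold

Corrected query:
SELECT id, customer, total FROM orders WHERE (customer = 'Bob' OR customer = 'Dave') AND total > 1980.7

Result:
id | customer | total  
---+----------+--------
3  | Dave     | 1999.67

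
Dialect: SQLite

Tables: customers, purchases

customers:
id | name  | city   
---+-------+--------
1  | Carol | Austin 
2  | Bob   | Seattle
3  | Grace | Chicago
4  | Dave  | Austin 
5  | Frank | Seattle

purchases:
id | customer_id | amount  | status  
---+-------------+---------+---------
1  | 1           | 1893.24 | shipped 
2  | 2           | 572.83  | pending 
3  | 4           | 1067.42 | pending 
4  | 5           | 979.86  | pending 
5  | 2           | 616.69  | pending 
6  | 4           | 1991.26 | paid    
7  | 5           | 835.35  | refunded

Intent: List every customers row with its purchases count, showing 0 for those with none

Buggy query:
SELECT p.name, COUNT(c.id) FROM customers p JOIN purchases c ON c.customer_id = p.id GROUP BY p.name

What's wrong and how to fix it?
Bug: INNER JOIN drops customers rows that have no matching purchases rows

Fix: Switch to LEFT JOIN to retain unmatched parent rows

Corrected query:
SELECT p.name, COUNT(c.id) FROM customers p LEFT JOIN purchases c ON c.customer_id = p.id GROUP BY p.name

Result:
name  | COUNT(c.id)
------+------------
Bob   | 2          
Carol | 1          
Dave  | 2          
Frank | 2          
Grace | 0          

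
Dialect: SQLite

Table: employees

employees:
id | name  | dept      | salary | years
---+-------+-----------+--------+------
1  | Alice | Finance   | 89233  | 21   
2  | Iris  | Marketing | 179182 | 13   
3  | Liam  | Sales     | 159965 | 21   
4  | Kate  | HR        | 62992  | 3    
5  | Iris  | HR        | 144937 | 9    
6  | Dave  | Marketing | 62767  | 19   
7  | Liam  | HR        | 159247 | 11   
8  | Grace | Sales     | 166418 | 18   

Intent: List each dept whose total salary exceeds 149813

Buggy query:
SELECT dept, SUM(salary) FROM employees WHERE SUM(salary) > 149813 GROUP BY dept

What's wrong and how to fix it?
Bug: Aggregate functions cannot appear in a WHERE clause

Fix: Use HAVING (which filters groups after aggregation) instead of WHERE

Corrected query:
SELECT dept, SUM(salary) FROM employees GROUP BY dept HAVING SUM(salary) > 149813

Result:
dept      | SUM(salary)
----------+------------
HR        | 367176     
Marketing | 241949     
Sales     | 326383     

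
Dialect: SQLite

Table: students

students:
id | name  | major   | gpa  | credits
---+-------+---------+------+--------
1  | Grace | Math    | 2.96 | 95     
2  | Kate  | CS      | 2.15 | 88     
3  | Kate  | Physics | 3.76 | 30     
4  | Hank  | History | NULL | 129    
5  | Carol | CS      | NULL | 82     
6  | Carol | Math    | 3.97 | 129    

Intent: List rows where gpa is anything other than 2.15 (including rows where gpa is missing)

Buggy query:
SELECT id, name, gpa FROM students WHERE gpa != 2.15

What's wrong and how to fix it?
Bug: Inequality against NULL is unknown, not true; rows with NULL are dropped

Fix: Handle NULL separately with IS NULL alongside the inequality

Corrected query:
SELECT id, name, gpa FROM students WHERE gpa != 2.15 OR gpa IS NULL

Result:
id | name  | gpa 
---+-------+-----
1  | Grace | 2.96
3  | Kate  | 3.76
4  | Hank  | NULL
5  | Carol | NULL
6  | Carol | 3.97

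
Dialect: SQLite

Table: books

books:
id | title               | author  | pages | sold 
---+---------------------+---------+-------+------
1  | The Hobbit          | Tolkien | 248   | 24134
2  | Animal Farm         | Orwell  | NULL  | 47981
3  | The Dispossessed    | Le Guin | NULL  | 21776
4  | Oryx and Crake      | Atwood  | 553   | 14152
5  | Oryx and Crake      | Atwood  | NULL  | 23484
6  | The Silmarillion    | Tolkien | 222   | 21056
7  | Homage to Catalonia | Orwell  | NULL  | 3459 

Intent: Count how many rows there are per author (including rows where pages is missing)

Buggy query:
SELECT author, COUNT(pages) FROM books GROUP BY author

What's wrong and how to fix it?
Bug: COUNT(pages) skips NULLs, so groups with missing pages are undercounted

Fix: Replace COUNT(pages) with COUNT(*)

Corrected query:
SELECT author, COUNT(*) FROM books GROUP BY author

Result:
author  | COUNT(*)
--------+---------
Atwood  | 2       
Le Guin | 1       
Orwell  | 2       
Tolkien | 2       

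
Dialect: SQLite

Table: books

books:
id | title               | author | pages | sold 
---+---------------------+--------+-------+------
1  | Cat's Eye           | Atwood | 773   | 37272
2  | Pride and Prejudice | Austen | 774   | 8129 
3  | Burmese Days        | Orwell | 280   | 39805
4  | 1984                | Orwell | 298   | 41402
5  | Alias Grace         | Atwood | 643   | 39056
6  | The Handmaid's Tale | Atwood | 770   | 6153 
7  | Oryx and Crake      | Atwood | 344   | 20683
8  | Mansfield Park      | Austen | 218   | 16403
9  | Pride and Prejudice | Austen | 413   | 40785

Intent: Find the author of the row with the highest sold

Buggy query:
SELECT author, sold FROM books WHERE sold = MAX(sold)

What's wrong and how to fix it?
Bug: MAX(sold) is an aggregate and cannot be used directly in WHERE

Fix: Use a subquery: WHERE sold = (SELECT MAX(sold) FROM books)

Corrected query:
SELECT author, sold FROM books WHERE sold = (SELECT MAX(sold) FROM books)

Result:
author | sold 
-------+------
Orwell | 41402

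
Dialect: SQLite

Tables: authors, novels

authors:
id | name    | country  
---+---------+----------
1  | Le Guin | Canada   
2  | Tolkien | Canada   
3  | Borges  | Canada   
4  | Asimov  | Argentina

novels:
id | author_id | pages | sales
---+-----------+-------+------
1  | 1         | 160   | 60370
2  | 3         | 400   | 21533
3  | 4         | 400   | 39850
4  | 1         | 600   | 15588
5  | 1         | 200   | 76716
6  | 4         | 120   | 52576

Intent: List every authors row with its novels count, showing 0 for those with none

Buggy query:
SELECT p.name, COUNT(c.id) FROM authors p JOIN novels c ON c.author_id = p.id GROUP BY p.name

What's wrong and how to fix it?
Bug: An inner join excludes parents with zero children

Fix: Use LEFT JOIN so parents without children still appear (COUNT(c.id) gives 0)

Corrected query:
SELECT p.name, COUNT(c.id) FROM authors p LEFT JOIN novels c ON c.author_id = p.id GROUP BY p.name

Result:
name    | COUNT(c.id)
--------+------------
Asimov  | 2          
Borges  | 1          
Le Guin | 3          
Tolkien | 0          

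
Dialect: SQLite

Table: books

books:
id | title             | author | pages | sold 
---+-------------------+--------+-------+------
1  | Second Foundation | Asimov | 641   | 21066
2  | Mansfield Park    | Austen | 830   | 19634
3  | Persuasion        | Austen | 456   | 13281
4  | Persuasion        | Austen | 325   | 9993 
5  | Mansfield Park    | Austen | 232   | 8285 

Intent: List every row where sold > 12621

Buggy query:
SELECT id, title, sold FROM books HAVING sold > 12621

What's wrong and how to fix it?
Bug: This is a non-aggregate query (no GROUP BY, no aggregates), so in SQLite the HAVING clause is invalid here; a row-level condition belongs in WHERE

Fix: Use WHERE for row-level filtering

Corrected query:
SELECT id, title, sold FROM books WHERE sold > 12621

Result:
id | title             | sold 
---+-------------------+------
1  | Second Foundation | 21066
2  | Mansfield Park    | 19634
3  | Persuasion        | 13281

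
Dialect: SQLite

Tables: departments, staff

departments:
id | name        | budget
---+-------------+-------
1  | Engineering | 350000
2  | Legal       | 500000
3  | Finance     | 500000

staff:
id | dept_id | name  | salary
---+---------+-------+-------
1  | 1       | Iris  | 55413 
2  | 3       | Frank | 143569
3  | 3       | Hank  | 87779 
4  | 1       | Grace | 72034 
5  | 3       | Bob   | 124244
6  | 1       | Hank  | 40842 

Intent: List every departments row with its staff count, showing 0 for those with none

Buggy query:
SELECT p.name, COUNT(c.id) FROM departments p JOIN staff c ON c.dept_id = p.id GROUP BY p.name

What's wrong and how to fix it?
Bug: An inner join excludes parents with zero children

Fix: Use LEFT JOIN so parents without children still appear (COUNT(c.id) gives 0)

Corrected query:
SELECT p.name, COUNT(c.id) FROM departments p LEFT JOIN staff c ON c.dept_id = p.id GROUP BY p.name

Result:
name        | COUNT(c.id)
------------+------------
Engineering | 3          
Finance     | 3          
Legal       | 0          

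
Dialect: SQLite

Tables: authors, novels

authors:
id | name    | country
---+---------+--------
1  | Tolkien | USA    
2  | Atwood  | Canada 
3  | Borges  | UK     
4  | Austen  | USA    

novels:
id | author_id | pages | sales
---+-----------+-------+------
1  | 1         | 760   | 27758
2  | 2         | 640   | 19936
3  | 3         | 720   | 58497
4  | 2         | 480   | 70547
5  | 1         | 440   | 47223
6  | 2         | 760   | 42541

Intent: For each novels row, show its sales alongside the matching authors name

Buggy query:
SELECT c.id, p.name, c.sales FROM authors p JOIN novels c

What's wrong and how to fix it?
Bug: Missing join condition: each novels row is matched to all authors rows instead of just its own

Fix: Add ON c.author_id = p.id to the JOIN

Corrected query:
SELECT c.id, p.name, c.sales FROM authors p JOIN novels c ON c.author_id = p.id

Result:
id | name    | sales
---+---------+------
1  | Tolkien | 27758
2  | Atwood  | 19936
3  | Borges  | 58497
4  | Atwood  | 70547
5  | Tolkien | 47223
6  | Atwood  | 42541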